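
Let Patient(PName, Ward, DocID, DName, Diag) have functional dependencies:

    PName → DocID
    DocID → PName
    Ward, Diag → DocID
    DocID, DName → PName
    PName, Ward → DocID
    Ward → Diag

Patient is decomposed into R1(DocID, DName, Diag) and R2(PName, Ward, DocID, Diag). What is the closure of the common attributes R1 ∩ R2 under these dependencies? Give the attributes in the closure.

PName, DocID, Diag

R1 ∩ R2 = {DocID, Diag}.
DocID → PName applies, adding PName
Closure: {PName, DocID, Diag}.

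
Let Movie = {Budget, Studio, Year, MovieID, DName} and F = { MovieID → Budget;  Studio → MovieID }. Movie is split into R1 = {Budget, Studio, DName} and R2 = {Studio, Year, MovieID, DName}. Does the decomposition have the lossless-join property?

Yes

Common attributes: R1 ∩ R2 = {Studio, DName}.
Closure of {Studio, DName}: Studio → MovieID applies, adding MovieID; MovieID → Budget applies, adding Budget. So (Studio, DName)⁺ = {Budget, Studio, MovieID, DName}.
This closure contains every attribute of R1, so R1 ∩ R2 → R1. The join is lossless.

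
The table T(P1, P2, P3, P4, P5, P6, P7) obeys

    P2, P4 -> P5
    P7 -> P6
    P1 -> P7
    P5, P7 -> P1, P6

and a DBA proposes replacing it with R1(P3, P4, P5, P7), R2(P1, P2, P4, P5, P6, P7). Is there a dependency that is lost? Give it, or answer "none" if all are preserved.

none

P2, P4 → P5 lies within R2.
P7 → P6 lies within R2.
P1 → P7 lies within R2.
P5, P7 → P1, P6 lies within R2.
Every dependency is enforceable on the fragments, so the decomposition is dependency-preserving.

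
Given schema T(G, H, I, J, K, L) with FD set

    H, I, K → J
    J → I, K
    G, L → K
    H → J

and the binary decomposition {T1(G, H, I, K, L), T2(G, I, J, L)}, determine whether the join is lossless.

No

Common attributes: T1 ∩ T2 = {G, I, L}.
Closure of {G, I, L}: G, L → K applies, adding K. So (G, I, L)⁺ = {G, I, K, L}.
The closure contains neither all of T1 = {G, H, I, K, L} nor all of T2 = {G, I, J, L}, so the common attributes are not a superkey of either fragment. The join is lossy.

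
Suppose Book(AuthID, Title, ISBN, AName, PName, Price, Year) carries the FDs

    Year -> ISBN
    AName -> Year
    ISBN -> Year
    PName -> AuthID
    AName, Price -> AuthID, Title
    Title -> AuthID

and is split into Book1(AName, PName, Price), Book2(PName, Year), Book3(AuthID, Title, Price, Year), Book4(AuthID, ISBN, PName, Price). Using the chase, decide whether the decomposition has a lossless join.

Chase test. Columns are AuthID, Title, ISBN, AName, PName, Price, Year; row i has aⱼ where attribute j ∈ Booki, else bᵢⱼ.
Initial tableau (one row per fragment):
  row 1: b11 b12 b13 a4 a5 a6 b17
  row 2: b21 b22 b23 b24 a5 b26 a7
  row 3: a1 a2 b33 b34 b35 a6 a7
  row 4: a1 b42 a3 b44 a5 a6 b47
Rows 2 and 3 agree on Year; apply Year→ISBN and equate their ISBN entries.
Rows 1 and 2 agree on PName; apply PName→AuthID and equate their AuthID entries.
Rows 1 and 4 agree on PName; apply PName→AuthID and equate their AuthID entries.
No row becomes fully distinguished — the join is lossy.

No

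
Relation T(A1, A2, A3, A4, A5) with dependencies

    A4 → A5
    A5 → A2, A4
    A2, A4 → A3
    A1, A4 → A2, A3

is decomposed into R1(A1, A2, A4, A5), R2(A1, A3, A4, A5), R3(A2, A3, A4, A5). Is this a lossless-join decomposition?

Yes

Chase test. Columns are A1, A2, A3, A4, A5; row i has aⱼ where attribute j ∈ Ri, else bᵢⱼ.
Initial tableau (one row per fragment):
  row 1: a1 a2 b13 a4 a5
  row 2: a1 b22 a3 a4 a5
  row 3: b31 a2 a3 a4 a5
Rows 1 and 2 agree on A5; apply A5→A2, A4 and equate their A2, A4 entries.
Rows 1 and 2 agree on A2, A4; apply A2, A4→A3 and equate their A3 entries.
Row 1 is now all distinguished symbols — the join is lossless.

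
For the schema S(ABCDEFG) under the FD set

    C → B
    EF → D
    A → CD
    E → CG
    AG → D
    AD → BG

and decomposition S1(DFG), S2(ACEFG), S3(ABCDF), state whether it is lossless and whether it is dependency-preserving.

lossless but not dependency-preserving

Lossless test (chase): Rows 2 and 3 agree on C; apply C→B and equate their B entries. Rows 2 and 3 agree on A; apply A→CD and equate their CD entries. Rows 2 and 3 agree on AD; apply AD→BG and equate their BG entries. Row 2 is now all distinguished symbols — the join is lossless.
Dependency preservation: the restricted closure of {EF} across the fragments never reaches {D}, so EF → D cannot be enforced without a join — not preserved.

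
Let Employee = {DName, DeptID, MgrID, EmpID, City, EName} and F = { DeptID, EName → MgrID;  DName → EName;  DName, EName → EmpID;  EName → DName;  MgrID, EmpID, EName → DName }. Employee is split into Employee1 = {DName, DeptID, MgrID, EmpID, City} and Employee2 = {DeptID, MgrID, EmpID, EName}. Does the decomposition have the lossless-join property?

No

Common attributes: Employee1 ∩ Employee2 = {DeptID, MgrID, EmpID}.
No dependency enlarges {DeptID, MgrID, EmpID}, so (DeptID, MgrID, EmpID)⁺ = {DeptID, MgrID, EmpID}.
The closure contains neither all of Employee1 = {DName, DeptID, MgrID, EmpID, City} nor all of Employee2 = {DeptID, MgrID, EmpID, EName}, so the common attributes are not a superkey of either fragment. The join is lossy.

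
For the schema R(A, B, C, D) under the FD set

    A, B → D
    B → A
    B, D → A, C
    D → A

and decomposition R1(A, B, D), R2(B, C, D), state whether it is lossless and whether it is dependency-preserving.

Lossless test: (B, D)⁺ = {A, B, C, D}, which contains all of one fragment — lossless.
Dependency preservation: B, D → A, C is not contained in any single fragment, but the restricted closure of its left-hand side across the fragments still reaches the right-hand side; the remaining FDs each lie inside some fragment. All dependencies are preserved.

lossless and dependency-preserving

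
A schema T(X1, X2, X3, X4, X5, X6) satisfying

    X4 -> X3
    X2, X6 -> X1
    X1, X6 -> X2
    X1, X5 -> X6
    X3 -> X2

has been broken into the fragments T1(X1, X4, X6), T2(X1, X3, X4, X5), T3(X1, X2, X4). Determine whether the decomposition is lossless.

No

Chase test. Columns are X1, X2, X3, X4, X5, X6; row i has aⱼ where attribute j ∈ Ti, else bᵢⱼ.
Initial tableau (one row per fragment):
  row 1: a1 b12 b13 a4 b15 a6
  row 2: a1 b22 a3 a4 a5 b26
  row 3: a1 a2 b33 a4 b35 b36
Rows 1 and 2 agree on X4; apply X4→X3 and equate their X3 entries.
Rows 1 and 3 agree on X4; apply X4→X3 and equate their X3 entries.
Rows 1 and 2 agree on X3; apply X3→X2 and equate their X2 entries.
Rows 1 and 3 agree on X3; apply X3→X2 and equate their X2 entries.
No row becomes fully distinguished — the join is lossy.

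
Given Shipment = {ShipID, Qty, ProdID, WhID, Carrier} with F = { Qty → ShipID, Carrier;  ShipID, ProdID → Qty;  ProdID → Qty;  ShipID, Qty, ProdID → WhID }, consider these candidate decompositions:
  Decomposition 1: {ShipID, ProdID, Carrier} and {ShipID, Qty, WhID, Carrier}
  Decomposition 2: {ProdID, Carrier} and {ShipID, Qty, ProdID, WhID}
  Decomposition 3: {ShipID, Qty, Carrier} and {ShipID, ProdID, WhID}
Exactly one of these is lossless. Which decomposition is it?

Decomposition 2

Decomposition 1: common = {ShipID, Carrier}, closure = {ShipID, Carrier} → lossy.
Decomposition 2: common = {ProdID}, closure = {ShipID, Qty, ProdID, WhID, Carrier} → lossless.
Decomposition 3: common = {ShipID}, closure = {ShipID} → lossy.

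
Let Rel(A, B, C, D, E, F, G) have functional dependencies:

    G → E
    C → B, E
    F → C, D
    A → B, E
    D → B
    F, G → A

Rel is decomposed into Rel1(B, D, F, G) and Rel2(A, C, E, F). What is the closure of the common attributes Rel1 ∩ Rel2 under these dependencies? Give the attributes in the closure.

B, C, D, E, F

Rel1 ∩ Rel2 = {F}.
F → C, D applies, adding C, D
D → B applies, adding B
C → B, E applies, adding E
Closure: {B, C, D, E, F}.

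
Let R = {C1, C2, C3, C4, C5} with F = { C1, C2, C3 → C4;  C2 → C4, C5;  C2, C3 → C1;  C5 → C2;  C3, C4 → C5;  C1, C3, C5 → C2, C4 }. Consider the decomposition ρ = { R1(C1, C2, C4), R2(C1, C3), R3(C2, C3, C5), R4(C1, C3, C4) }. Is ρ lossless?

Yes

Chase test. Columns are C1, C2, C3, C4, C5; row i has aⱼ where attribute j ∈ Ri, else bᵢⱼ.
Initial tableau (one row per fragment):
  row 1: a1 a2 b13 a4 b15
  row 2: a1 b22 a3 b24 b25
  row 3: b31 a2 a3 b34 a5
  row 4: a1 b42 a3 a4 b45
Rows 1 and 3 agree on C2; apply C2→C4, C5 and equate their C4, C5 entries.
Rows 3 and 4 agree on C3, C4; apply C3, C4→C5 and equate their C5 entries.
Rows 1 and 4 agree on C5; apply C5→C2 and equate their C2 entries.
Rows 3 and 4 agree on C2, C3; apply C2, C3→C1 and equate their C1 entries.
Row 3 is now all distinguished symbols — the join is lossless.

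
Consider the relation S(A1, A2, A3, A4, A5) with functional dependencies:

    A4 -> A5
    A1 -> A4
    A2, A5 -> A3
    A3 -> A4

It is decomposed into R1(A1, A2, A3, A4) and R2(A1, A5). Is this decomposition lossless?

Yes

Common attributes: R1 ∩ R2 = {A1}.
Closure of {A1}: A1 → A4 applies, adding A4; A4 → A5 applies, adding A5. So (A1)⁺ = {A1, A4, A5}.
This closure contains every attribute of R2, so R1 ∩ R2 → R2. The join is lossless.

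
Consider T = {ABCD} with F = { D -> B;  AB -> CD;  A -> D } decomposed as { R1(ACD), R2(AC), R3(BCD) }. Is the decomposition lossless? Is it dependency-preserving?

Lossless test (chase): Rows 1 and 3 agree on D; apply D→B and equate their B entries. Rows 1 and 2 agree on A; apply A→D and equate their D entries. Rows 1 and 2 agree on D; apply D→B and equate their B entries. Row 1 is now all distinguished symbols — the join is lossless.
Dependency preservation: AB → CD is not contained in any single fragment, but the restricted closure of its left-hand side across the fragments still reaches the right-hand side; the remaining FDs each lie inside some fragment. All dependencies are preserved.

lossless and dependency-preserving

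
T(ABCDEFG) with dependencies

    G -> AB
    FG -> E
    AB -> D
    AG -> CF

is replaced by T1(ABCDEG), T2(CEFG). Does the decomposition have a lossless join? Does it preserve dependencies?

Lossless test: (CEG)⁺ = {ABCDEFG}, which contains all of one fragment — lossless.
Dependency preservation: AG → CF is not contained in any single fragment, but the restricted closure of its left-hand side across the fragments still reaches the right-hand side; the remaining FDs each lie inside some fragment. All dependencies are preserved.

lossless and dependency-preserving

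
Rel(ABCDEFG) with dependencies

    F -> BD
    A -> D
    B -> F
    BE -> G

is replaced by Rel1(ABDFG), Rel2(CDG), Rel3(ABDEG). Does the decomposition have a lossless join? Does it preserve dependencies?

lossy but dependency-preserving

Lossless test (chase): Rows 1 and 3 agree on B; apply B→F and equate their F entries. No row becomes fully distinguished — the join is lossy.
Dependency preservation: every FD's attributes lie within a single fragment, so each can be enforced locally — preserved.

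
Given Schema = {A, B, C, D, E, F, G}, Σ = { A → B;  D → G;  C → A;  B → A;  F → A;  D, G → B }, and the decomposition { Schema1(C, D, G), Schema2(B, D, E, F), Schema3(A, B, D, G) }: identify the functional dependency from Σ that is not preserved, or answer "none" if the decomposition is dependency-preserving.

C → A

Check C → A: no single fragment contains all of {A, C}, and the restricted closure of {C} across the fragments never reaches {A}.
A → B is preserved.
D → G is preserved.
B → A is preserved.
F → A is preserved.
D, G → B is preserved.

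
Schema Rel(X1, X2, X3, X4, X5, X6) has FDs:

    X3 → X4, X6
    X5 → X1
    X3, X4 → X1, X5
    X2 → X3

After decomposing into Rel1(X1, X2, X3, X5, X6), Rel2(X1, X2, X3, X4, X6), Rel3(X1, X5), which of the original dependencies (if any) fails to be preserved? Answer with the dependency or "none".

none

X3 → X4, X6 lies within Rel2.
X5 → X1 lies within Rel1.
X3, X4 → X1, X5: restricted closure across fragments reaches X1, X5.
X2 → X3 lies within Rel1.
Every dependency is enforceable on the fragments, so the decomposition is dependency-preserving.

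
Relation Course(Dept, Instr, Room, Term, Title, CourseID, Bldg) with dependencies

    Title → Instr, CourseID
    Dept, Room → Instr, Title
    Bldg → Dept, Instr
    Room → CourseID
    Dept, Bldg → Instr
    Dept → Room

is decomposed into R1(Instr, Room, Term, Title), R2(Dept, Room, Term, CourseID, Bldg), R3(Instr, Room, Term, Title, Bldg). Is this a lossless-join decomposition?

Yes

Chase test. Columns are Dept, Instr, Room, Term, Title, CourseID, Bldg; row i has aⱼ where attribute j ∈ Ri, else bᵢⱼ.
Initial tableau (one row per fragment):
  row 1: b11 a2 a3 a4 a5 b16 b17
  row 2: a1 b22 a3 a4 b25 a6 a7
  row 3: b31 a2 a3 a4 a5 b36 a7
Rows 1 and 3 agree on Title; apply Title→Instr, CourseID and equate their Instr, CourseID entries.
Rows 2 and 3 agree on Bldg; apply Bldg→Dept, Instr and equate their Dept, Instr entries.
Rows 1 and 2 agree on Room; apply Room→CourseID and equate their CourseID entries.
Rows 2 and 3 agree on Dept, Room; apply Dept, Room→Instr, Title and equate their Instr, Title entries.
Row 2 is now all distinguished symbols — the join is lossless.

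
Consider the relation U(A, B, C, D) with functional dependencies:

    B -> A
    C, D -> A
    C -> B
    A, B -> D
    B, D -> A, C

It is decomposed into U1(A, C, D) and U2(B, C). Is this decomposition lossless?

Yes

Common attributes: U1 ∩ U2 = {C}.
Closure of {C}: C → B applies, adding B; B → A applies, adding A; A, B → D applies, adding D. So (C)⁺ = {A, B, C, D}.
This closure contains every attribute of U1, so U1 ∩ U2 → U1. The join is lossless.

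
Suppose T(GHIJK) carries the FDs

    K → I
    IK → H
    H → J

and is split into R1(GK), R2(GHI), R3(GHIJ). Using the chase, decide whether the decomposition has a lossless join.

Chase test. Columns are GHIJK; row i has aⱼ where attribute j ∈ Ri, else bᵢⱼ.
Initial tableau (one row per fragment):
  row 1: a1 b12 b13 b14 a5
  row 2: a1 a2 a3 b24 b25
  row 3: a1 a2 a3 a4 b35
Rows 2 and 3 agree on H; apply H→J and equate their J entries.
No row becomes fully distinguished — the join is lossy.

No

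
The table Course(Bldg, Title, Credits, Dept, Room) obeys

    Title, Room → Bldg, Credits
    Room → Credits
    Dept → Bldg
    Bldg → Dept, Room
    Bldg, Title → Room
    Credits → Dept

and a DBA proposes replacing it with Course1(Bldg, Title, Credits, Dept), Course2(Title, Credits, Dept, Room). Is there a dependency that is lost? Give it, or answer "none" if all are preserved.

Title, Room → Bldg, Credits: restricted closure across fragments reaches Bldg, Credits.
Room → Credits lies within Course2.
Dept → Bldg lies within Course1.
Bldg → Dept, Room: restricted closure across fragments reaches Dept, Room.
Bldg, Title → Room: restricted closure across fragments reaches Room.
Credits → Dept lies within Course1.
Every dependency is enforceable on the fragments, so the decomposition is dependency-preserving.

none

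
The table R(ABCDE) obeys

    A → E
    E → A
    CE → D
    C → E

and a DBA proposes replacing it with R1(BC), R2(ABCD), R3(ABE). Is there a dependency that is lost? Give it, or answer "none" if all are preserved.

none

A → E lies within R3.
E → A lies within R3.
CE → D: restricted closure across fragments reaches D.
C → E: restricted closure across fragments reaches E.
Every dependency is enforceable on the fragments, so the decomposition is dependency-preserving.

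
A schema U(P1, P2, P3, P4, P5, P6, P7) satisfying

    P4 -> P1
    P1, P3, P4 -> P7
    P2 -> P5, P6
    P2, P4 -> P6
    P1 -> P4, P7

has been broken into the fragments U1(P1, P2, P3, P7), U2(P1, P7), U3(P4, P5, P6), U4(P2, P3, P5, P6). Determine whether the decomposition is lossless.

No

Chase test. Columns are P1, P2, P3, P4, P5, P6, P7; row i has aⱼ where attribute j ∈ Ui, else bᵢⱼ.
Initial tableau (one row per fragment):
  row 1: a1 a2 a3 b14 b15 b16 a7
  row 2: a1 b22 b23 b24 b25 b26 a7
  row 3: b31 b32 b33 a4 a5 a6 b37
  row 4: b41 a2 a3 b44 a5 a6 b47
Rows 1 and 4 agree on P2; apply P2→P5, P6 and equate their P5, P6 entries.
Rows 1 and 2 agree on P1; apply P1→P4, P7 and equate their P4, P7 entries.
No row becomes fully distinguished — the join is lossy.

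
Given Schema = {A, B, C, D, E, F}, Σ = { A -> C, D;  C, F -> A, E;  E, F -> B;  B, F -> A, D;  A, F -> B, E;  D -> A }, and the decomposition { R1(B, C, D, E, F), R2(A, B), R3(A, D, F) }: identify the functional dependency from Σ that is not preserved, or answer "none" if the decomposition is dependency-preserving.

A → C, D: restricted closure across fragments reaches C, D.
C, F → A, E: restricted closure across fragments reaches A, E.
E, F → B lies within R1.
B, F → A, D: restricted closure across fragments reaches A, D.
A, F → B, E: restricted closure across fragments reaches B, E.
D → A lies within R3.
Every dependency is enforceable on the fragments, so the decomposition is dependency-preserving.

none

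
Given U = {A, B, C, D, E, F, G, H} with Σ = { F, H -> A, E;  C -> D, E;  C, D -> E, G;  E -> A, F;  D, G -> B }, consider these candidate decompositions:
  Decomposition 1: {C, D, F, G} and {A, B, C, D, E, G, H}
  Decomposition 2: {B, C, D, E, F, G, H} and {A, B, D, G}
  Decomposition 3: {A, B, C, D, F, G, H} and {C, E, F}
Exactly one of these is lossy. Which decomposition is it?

Decomposition 2

Decomposition 1: common = {C, D, G}, closure = {A, B, C, D, E, F, G} → lossless.
Decomposition 2: common = {B, D, G}, closure = {B, D, G} → lossy.
Decomposition 3: common = {C, F}, closure = {A, B, C, D, E, F, G} → lossless.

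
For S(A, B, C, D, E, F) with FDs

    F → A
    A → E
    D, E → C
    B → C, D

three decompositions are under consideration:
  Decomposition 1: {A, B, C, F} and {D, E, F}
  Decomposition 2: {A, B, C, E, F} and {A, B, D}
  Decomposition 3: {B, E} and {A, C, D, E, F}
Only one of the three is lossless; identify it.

Decomposition 2

Decomposition 1: common = {F}, closure = {A, E, F} → lossy.
Decomposition 2: common = {A, B}, closure = {A, B, C, D, E} → lossless.
Decomposition 3: common = {E}, closure = {E} → lossy.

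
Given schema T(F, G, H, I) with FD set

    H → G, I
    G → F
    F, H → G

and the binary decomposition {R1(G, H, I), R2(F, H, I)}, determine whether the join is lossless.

Yes

Common attributes: R1 ∩ R2 = {H, I}.
Closure of {H, I}: H → G, I applies, adding G; G → F applies, adding F. So (H, I)⁺ = {F, G, H, I}.
This closure contains every attribute of R1, so R1 ∩ R2 → R1. The join is lossless.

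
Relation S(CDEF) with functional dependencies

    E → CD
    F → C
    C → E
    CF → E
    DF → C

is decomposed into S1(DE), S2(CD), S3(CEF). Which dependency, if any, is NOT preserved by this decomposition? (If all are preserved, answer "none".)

none

E → CD: restricted closure across fragments reaches CD.
F → C lies within S3.
C → E lies within S3.
CF → E lies within S3.
DF → C: restricted closure across fragments reaches C.
Every dependency is enforceable on the fragments, so the decomposition is dependency-preserving.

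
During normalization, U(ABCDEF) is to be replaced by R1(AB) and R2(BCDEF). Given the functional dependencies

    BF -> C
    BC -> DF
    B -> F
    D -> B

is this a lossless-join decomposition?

Common attributes: R1 ∩ R2 = {B}.
Closure of {B}: B → F applies, adding F; BF → C applies, adding C; BC → DF applies, adding D. So (B)⁺ = {BCDF}.
The closure contains neither all of R1 = {AB} nor all of R2 = {BCDEF}, so the common attributes are not a superkey of either fragment. The join is lossy.

No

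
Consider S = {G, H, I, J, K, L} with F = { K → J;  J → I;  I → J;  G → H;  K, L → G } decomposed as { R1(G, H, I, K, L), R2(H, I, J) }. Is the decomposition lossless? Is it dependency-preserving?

Lossless test: (H, I)⁺ = {H, I, J}, which contains all of one fragment — lossless.
Dependency preservation: K → J is not contained in any single fragment, but the restricted closure of its left-hand side across the fragments still reaches the right-hand side; the remaining FDs each lie inside some fragment. All dependencies are preserved.

lossless and dependency-preserving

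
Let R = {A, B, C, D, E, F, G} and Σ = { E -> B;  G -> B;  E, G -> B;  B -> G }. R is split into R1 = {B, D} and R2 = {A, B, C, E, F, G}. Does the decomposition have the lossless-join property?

Common attributes: R1 ∩ R2 = {B}.
Closure of {B}: B → G applies, adding G. So (B)⁺ = {B, G}.
The closure contains neither all of R1 = {B, D} nor all of R2 = {A, B, C, E, F, G}, so the common attributes are not a superkey of either fragment. The join is lossy.

No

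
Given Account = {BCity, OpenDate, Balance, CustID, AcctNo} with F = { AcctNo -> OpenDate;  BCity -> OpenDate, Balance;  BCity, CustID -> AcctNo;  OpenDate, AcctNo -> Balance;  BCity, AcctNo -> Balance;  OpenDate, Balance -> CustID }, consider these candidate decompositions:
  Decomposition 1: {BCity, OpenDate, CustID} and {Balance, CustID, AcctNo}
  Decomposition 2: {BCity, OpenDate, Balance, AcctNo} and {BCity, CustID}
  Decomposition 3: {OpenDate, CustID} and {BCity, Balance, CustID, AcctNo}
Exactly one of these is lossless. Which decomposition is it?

Decomposition 1: common = {CustID}, closure = {CustID} → lossy.
Decomposition 2: common = {BCity}, closure = {BCity, OpenDate, Balance, CustID, AcctNo} → lossless.
Decomposition 3: common = {CustID}, closure = {CustID} → lossy.

Decomposition 2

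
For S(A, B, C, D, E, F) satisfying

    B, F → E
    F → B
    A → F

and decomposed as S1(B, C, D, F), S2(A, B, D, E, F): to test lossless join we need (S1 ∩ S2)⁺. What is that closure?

B, D, E, F

S1 ∩ S2 = {B, D, F}.
B, F → E applies, adding E
Closure: {B, D, E, F}.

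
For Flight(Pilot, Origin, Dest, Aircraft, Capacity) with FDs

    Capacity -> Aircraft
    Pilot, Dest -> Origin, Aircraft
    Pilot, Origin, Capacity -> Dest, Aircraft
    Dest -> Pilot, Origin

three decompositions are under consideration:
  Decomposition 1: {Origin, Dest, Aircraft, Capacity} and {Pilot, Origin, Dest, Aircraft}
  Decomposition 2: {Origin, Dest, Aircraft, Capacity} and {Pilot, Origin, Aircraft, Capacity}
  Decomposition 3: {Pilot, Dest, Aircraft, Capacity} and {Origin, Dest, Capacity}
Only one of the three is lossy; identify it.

Decomposition 2

Decomposition 1: common = {Origin, Dest, Aircraft}, closure = {Pilot, Origin, Dest, Aircraft} → lossless.
Decomposition 2: common = {Origin, Aircraft, Capacity}, closure = {Origin, Aircraft, Capacity} → lossy.
Decomposition 3: common = {Dest, Capacity}, closure = {Pilot, Origin, Dest, Aircraft, Capacity} → lossless.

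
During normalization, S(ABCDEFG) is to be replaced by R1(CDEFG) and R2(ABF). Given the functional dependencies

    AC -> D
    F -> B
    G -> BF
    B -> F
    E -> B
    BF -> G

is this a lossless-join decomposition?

Common attributes: R1 ∩ R2 = {F}.
Closure of {F}: F → B applies, adding B; BF → G applies, adding G. So (F)⁺ = {BFG}.
The closure contains neither all of R1 = {CDEFG} nor all of R2 = {ABF}, so the common attributes are not a superkey of either fragment. The join is lossy.

No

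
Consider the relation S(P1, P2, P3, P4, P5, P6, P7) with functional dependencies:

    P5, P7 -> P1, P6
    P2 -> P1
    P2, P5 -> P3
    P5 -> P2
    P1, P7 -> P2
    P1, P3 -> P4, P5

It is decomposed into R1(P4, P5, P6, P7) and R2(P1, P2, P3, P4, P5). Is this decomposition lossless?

Yes

Common attributes: R1 ∩ R2 = {P4, P5}.
Closure of {P4, P5}: P5 → P2 applies, adding P2; P2 → P1 applies, adding P1; P2, P5 → P3 applies, adding P3. So (P4, P5)⁺ = {P1, P2, P3, P4, P5}.
This closure contains every attribute of R2, so R1 ∩ R2 → R2. The join is lossless.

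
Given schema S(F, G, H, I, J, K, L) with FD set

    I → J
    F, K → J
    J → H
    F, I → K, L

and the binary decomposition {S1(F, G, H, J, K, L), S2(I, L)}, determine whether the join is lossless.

Common attributes: S1 ∩ S2 = {L}.
No dependency enlarges {L}, so (L)⁺ = {L}.
The closure contains neither all of S1 = {F, G, H, J, K, L} nor all of S2 = {I, L}, so the common attributes are not a superkey of either fragment. The join is lossy.

No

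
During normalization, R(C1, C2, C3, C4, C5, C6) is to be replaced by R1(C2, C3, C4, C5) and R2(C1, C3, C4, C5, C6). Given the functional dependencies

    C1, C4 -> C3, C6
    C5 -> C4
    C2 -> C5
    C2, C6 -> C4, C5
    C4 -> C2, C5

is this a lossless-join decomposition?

Common attributes: R1 ∩ R2 = {C3, C4, C5}.
Closure of {C3, C4, C5}: C4 → C2, C5 applies, adding C2. So (C3, C4, C5)⁺ = {C2, C3, C4, C5}.
This closure contains every attribute of R1, so R1 ∩ R2 → R1. The join is lossless.

Yes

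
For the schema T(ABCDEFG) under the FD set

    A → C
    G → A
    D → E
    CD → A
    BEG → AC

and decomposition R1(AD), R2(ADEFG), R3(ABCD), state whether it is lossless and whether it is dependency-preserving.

Lossless test (chase): Rows 1 and 2 agree on A; apply A→C and equate their C entries. Rows 1 and 3 agree on A; apply A→C and equate their C entries. Rows 1 and 2 agree on D; apply D→E and equate their E entries. Rows 1 and 3 agree on D; apply D→E and equate their E entries. No row becomes fully distinguished — the join is lossy.
Dependency preservation: BEG → AC is not contained in any single fragment, but the restricted closure of its left-hand side across the fragments still reaches the right-hand side; the remaining FDs each lie inside some fragment. All dependencies are preserved.

lossy but dependency-preserving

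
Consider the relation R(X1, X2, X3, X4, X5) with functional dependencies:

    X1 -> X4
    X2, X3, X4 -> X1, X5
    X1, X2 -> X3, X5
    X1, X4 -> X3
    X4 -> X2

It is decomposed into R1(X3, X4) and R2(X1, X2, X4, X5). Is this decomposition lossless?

Common attributes: R1 ∩ R2 = {X4}.
Closure of {X4}: X4 → X2 applies, adding X2. So (X4)⁺ = {X2, X4}.
The closure contains neither all of R1 = {X3, X4} nor all of R2 = {X1, X2, X4, X5}, so the common attributes are not a superkey of either fragment. The join is lossy.

No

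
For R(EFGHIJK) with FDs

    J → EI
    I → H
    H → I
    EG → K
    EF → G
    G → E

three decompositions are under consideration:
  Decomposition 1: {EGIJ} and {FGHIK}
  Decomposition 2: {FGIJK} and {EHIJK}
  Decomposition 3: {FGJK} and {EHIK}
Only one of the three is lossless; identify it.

Decomposition 2

Decomposition 1: common = {GI}, closure = {EGHIK} → lossy.
Decomposition 2: common = {IJK}, closure = {EHIJK} → lossless.
Decomposition 3: common = {K}, closure = {K} → lossy.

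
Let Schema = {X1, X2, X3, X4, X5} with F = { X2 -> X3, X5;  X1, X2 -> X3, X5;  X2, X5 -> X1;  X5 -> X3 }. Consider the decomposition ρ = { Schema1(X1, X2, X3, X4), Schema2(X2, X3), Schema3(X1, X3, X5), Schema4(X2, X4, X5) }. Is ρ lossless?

Yes

Chase test. Columns are X1, X2, X3, X4, X5; row i has aⱼ where attribute j ∈ Schemai, else bᵢⱼ.
Initial tableau (one row per fragment):
  row 1: a1 a2 a3 a4 b15
  row 2: b21 a2 a3 b24 b25
  row 3: a1 b32 a3 b34 a5
  row 4: b41 a2 b43 a4 a5
Rows 1 and 2 agree on X2; apply X2→X3, X5 and equate their X3, X5 entries.
Rows 1 and 4 agree on X2; apply X2→X3, X5 and equate their X3, X5 entries.
Rows 1 and 2 agree on X2, X5; apply X2, X5→X1 and equate their X1 entries.
Rows 1 and 4 agree on X2, X5; apply X2, X5→X1 and equate their X1 entries.
Row 1 is now all distinguished symbols — the join is lossless.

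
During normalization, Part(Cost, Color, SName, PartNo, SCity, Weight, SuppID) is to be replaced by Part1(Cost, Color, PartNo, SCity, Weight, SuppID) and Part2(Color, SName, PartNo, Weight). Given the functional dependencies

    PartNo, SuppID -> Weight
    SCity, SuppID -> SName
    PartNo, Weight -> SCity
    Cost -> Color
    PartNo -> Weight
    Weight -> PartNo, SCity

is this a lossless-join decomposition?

No

Common attributes: Part1 ∩ Part2 = {Color, PartNo, Weight}.
Closure of {Color, PartNo, Weight}: PartNo, Weight → SCity applies, adding SCity. So (Color, PartNo, Weight)⁺ = {Color, PartNo, SCity, Weight}.
The closure contains neither all of Part1 = {Cost, Color, PartNo, SCity, Weight, SuppID} nor all of Part2 = {Color, SName, PartNo, Weight}, so the common attributes are not a superkey of either fragment. The join is lossy.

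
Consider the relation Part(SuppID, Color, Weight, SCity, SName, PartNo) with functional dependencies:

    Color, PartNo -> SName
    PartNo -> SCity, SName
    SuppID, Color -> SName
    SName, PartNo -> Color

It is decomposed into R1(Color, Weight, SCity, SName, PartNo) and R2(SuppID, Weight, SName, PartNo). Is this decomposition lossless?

Yes

Common attributes: R1 ∩ R2 = {Weight, SName, PartNo}.
Closure of {Weight, SName, PartNo}: PartNo → SCity, SName applies, adding SCity; SName, PartNo → Color applies, adding Color. So (Weight, SName, PartNo)⁺ = {Color, Weight, SCity, SName, PartNo}.
This closure contains every attribute of R1, so R1 ∩ R2 → R1. The join is lossless.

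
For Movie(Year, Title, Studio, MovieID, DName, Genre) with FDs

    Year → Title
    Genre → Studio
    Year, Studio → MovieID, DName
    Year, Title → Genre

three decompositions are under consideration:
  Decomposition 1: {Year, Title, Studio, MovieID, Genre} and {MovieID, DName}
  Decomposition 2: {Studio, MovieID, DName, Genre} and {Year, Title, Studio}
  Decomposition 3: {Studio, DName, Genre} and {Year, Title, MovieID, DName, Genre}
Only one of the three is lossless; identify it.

Decomposition 3

Decomposition 1: common = {MovieID}, closure = {MovieID} → lossy.
Decomposition 2: common = {Studio}, closure = {Studio} → lossy.
Decomposition 3: common = {DName, Genre}, closure = {Studio, DName, Genre} → lossless.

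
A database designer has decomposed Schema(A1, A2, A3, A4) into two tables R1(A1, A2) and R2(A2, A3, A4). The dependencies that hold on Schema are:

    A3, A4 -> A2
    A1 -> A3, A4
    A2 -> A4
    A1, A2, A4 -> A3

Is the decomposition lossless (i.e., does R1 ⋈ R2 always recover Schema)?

Common attributes: R1 ∩ R2 = {A2}.
Closure of {A2}: A2 → A4 applies, adding A4. So (A2)⁺ = {A2, A4}.
The closure contains neither all of R1 = {A1, A2} nor all of R2 = {A2, A3, A4}, so the common attributes are not a superkey of either fragment. The join is lossy.

No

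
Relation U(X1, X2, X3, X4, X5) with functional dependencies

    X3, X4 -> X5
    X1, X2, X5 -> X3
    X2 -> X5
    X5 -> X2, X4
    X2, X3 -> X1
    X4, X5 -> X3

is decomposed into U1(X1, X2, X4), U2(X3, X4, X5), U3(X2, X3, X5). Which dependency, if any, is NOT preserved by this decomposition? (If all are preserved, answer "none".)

X3, X4 → X5 lies within U2.
X1, X2, X5 → X3: restricted closure across fragments reaches X3.
X2 → X5 lies within U3.
X5 → X2, X4: restricted closure across fragments reaches X2, X4.
X2, X3 → X1: restricted closure across fragments reaches X1.
X4, X5 → X3 lies within U2.
Every dependency is enforceable on the fragments, so the decomposition is dependency-preserving.

none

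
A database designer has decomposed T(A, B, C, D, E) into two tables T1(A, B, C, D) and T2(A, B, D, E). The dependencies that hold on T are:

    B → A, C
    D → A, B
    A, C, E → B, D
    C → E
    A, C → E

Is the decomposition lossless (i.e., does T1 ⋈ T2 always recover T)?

Yes

Common attributes: T1 ∩ T2 = {A, B, D}.
Closure of {A, B, D}: B → A, C applies, adding C; C → E applies, adding E. So (A, B, D)⁺ = {A, B, C, D, E}.
This closure contains every attribute of T1, so T1 ∩ T2 → T1. The join is lossless.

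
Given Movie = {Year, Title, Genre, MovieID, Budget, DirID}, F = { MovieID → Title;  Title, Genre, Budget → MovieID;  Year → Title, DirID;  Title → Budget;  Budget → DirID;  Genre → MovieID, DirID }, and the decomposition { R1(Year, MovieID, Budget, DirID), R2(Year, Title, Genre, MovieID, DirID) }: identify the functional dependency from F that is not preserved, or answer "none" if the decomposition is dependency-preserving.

Title → Budget

Check Title → Budget: no single fragment contains all of {Title, Budget}, and the restricted closure of {Title} across the fragments never reaches {Budget}.
MovieID → Title is preserved.
Title, Genre, Budget → MovieID is preserved.
Year → Title, DirID is preserved.
Budget → DirID is preserved.
Genre → MovieID, DirID is preserved.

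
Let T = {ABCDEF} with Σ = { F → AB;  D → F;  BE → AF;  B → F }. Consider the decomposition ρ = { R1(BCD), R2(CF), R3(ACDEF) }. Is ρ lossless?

Yes

Chase test. Columns are ABCDEF; row i has aⱼ where attribute j ∈ Ri, else bᵢⱼ.
Initial tableau (one row per fragment):
  row 1: b11 a2 a3 a4 b15 b16
  row 2: b21 b22 a3 b24 b25 a6
  row 3: a1 b32 a3 a4 a5 a6
Rows 2 and 3 agree on F; apply F→AB and equate their AB entries.
Rows 1 and 3 agree on D; apply D→F and equate their F entries.
Rows 1 and 2 agree on F; apply F→AB and equate their AB entries.
Row 3 is now all distinguished symbols — the join is lossless.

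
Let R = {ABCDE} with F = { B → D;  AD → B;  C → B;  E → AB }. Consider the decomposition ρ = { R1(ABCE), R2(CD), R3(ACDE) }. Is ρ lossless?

Yes

Chase test. Columns are ABCDE; row i has aⱼ where attribute j ∈ Ri, else bᵢⱼ.
Initial tableau (one row per fragment):
  row 1: a1 a2 a3 b14 a5
  row 2: b21 b22 a3 a4 b25
  row 3: a1 b32 a3 a4 a5
Rows 1 and 2 agree on C; apply C→B and equate their B entries.
Rows 1 and 3 agree on C; apply C→B and equate their B entries.
Rows 1 and 2 agree on B; apply B→D and equate their D entries.
Row 1 is now all distinguished symbols — the join is lossless.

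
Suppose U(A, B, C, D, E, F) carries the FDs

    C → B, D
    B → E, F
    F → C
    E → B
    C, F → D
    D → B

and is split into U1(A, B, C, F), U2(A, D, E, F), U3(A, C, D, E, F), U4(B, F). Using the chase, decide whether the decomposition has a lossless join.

Yes

Chase test. Columns are A, B, C, D, E, F; row i has aⱼ where attribute j ∈ Ui, else bᵢⱼ.
Initial tableau (one row per fragment):
  row 1: a1 a2 a3 b14 b15 a6
  row 2: a1 b22 b23 a4 a5 a6
  row 3: a1 b32 a3 a4 a5 a6
  row 4: b41 a2 b43 b44 b45 a6
Rows 1 and 3 agree on C; apply C→B, D and equate their B, D entries.
Rows 1 and 3 agree on B; apply B→E, F and equate their E, F entries.
Rows 1 and 4 agree on B; apply B→E, F and equate their E, F entries.
Rows 1 and 2 agree on F; apply F→C and equate their C entries.
Rows 1 and 4 agree on F; apply F→C and equate their C entries.
Rows 1 and 2 agree on E; apply E→B and equate their B entries.
Rows 1 and 4 agree on C, F; apply C, F→D and equate their D entries.
Row 1 is now all distinguished symbols — the join is lossless.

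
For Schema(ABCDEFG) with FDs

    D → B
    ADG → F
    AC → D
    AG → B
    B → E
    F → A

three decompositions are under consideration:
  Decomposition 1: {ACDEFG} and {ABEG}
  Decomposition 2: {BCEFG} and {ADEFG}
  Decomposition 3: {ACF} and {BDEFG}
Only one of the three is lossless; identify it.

Decomposition 1

Decomposition 1: common = {AEG}, closure = {ABEG} → lossless.
Decomposition 2: common = {EFG}, closure = {ABEFG} → lossy.
Decomposition 3: common = {F}, closure = {AF} → lossy.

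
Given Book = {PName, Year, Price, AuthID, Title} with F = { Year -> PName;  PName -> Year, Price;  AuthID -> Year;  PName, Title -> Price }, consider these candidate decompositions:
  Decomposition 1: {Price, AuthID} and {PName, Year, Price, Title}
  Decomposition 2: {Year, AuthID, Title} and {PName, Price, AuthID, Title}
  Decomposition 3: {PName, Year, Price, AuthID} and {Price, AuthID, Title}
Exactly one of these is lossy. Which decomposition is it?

Decomposition 1: common = {Price}, closure = {Price} → lossy.
Decomposition 2: common = {AuthID, Title}, closure = {PName, Year, Price, AuthID, Title} → lossless.
Decomposition 3: common = {Price, AuthID}, closure = {PName, Year, Price, AuthID} → lossless.

Decomposition 1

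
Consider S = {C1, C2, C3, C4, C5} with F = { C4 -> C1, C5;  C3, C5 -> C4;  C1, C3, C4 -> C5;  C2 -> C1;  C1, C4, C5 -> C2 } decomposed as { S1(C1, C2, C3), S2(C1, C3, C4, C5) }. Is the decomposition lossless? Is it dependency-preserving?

lossy and not dependency-preserving

Lossless test: (C1, C3)⁺ = {C1, C3}, which is a superkey of neither fragment — lossy.
Dependency preservation: the restricted closure of {C1, C4, C5} across the fragments never reaches {C2}, so C1, C4, C5 → C2 cannot be enforced without a join — not preserved.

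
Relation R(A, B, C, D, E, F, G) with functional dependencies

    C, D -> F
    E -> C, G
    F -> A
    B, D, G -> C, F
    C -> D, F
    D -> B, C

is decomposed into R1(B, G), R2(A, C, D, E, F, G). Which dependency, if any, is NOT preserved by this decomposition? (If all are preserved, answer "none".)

Check D → B, C: no single fragment contains all of {B, C, D}, and the restricted closure of {D} across the fragments never reaches {B, C}.
C, D → F is preserved.
E → C, G is preserved.
F → A is preserved.
B, D, G → C, F is preserved.
C → D, F is preserved.

D -> B, C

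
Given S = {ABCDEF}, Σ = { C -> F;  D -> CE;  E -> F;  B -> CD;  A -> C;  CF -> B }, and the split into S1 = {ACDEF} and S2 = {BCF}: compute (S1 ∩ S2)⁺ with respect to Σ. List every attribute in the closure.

BCDEF

S1 ∩ S2 = {CF}.
CF → B applies, adding B
B → CD applies, adding D
D → CE applies, adding E
Closure: {BCDEF}.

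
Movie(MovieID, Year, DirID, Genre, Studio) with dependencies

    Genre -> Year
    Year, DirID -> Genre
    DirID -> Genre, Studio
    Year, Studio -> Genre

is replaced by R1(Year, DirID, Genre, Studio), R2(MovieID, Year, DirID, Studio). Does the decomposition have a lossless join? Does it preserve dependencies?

Lossless test: (Year, DirID, Studio)⁺ = {Year, DirID, Genre, Studio}, which contains all of one fragment — lossless.
Dependency preservation: every FD's attributes lie within a single fragment, so each can be enforced locally — preserved.

lossless and dependency-preserving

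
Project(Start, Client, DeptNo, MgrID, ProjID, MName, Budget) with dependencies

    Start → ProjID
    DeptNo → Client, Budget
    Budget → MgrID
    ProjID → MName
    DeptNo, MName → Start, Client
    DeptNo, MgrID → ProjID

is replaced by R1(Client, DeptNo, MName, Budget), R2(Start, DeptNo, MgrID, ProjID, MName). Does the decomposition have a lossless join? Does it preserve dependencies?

Lossless test: (DeptNo, MName)⁺ = {Start, Client, DeptNo, MgrID, ProjID, MName, Budget}, which contains all of one fragment — lossless.
Dependency preservation: the restricted closure of {Budget} across the fragments never reaches {MgrID}, so Budget → MgrID cannot be enforced without a join — not preserved.

lossless but not dependency-preserving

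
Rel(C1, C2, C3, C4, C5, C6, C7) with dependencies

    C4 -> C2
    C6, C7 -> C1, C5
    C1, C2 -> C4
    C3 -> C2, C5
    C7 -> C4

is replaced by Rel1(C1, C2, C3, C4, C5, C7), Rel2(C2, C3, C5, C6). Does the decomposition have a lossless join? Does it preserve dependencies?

Lossless test: (C2, C3, C5)⁺ = {C2, C3, C5}, which is a superkey of neither fragment — lossy.
Dependency preservation: the restricted closure of {C6, C7} across the fragments never reaches {C1, C5}, so C6, C7 → C1, C5 cannot be enforced without a join — not preserved.

lossy and not dependency-preserving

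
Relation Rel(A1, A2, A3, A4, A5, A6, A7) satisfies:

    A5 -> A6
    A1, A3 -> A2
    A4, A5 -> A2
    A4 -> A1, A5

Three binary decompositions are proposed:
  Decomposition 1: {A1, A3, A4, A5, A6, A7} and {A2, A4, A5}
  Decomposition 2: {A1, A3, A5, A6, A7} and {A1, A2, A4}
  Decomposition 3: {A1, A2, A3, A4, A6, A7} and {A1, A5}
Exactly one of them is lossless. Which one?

Decomposition 1: common = {A4, A5}, closure = {A1, A2, A4, A5, A6} → lossless.
Decomposition 2: common = {A1}, closure = {A1} → lossy.
Decomposition 3: common = {A1}, closure = {A1} → lossy.

Decomposition 1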